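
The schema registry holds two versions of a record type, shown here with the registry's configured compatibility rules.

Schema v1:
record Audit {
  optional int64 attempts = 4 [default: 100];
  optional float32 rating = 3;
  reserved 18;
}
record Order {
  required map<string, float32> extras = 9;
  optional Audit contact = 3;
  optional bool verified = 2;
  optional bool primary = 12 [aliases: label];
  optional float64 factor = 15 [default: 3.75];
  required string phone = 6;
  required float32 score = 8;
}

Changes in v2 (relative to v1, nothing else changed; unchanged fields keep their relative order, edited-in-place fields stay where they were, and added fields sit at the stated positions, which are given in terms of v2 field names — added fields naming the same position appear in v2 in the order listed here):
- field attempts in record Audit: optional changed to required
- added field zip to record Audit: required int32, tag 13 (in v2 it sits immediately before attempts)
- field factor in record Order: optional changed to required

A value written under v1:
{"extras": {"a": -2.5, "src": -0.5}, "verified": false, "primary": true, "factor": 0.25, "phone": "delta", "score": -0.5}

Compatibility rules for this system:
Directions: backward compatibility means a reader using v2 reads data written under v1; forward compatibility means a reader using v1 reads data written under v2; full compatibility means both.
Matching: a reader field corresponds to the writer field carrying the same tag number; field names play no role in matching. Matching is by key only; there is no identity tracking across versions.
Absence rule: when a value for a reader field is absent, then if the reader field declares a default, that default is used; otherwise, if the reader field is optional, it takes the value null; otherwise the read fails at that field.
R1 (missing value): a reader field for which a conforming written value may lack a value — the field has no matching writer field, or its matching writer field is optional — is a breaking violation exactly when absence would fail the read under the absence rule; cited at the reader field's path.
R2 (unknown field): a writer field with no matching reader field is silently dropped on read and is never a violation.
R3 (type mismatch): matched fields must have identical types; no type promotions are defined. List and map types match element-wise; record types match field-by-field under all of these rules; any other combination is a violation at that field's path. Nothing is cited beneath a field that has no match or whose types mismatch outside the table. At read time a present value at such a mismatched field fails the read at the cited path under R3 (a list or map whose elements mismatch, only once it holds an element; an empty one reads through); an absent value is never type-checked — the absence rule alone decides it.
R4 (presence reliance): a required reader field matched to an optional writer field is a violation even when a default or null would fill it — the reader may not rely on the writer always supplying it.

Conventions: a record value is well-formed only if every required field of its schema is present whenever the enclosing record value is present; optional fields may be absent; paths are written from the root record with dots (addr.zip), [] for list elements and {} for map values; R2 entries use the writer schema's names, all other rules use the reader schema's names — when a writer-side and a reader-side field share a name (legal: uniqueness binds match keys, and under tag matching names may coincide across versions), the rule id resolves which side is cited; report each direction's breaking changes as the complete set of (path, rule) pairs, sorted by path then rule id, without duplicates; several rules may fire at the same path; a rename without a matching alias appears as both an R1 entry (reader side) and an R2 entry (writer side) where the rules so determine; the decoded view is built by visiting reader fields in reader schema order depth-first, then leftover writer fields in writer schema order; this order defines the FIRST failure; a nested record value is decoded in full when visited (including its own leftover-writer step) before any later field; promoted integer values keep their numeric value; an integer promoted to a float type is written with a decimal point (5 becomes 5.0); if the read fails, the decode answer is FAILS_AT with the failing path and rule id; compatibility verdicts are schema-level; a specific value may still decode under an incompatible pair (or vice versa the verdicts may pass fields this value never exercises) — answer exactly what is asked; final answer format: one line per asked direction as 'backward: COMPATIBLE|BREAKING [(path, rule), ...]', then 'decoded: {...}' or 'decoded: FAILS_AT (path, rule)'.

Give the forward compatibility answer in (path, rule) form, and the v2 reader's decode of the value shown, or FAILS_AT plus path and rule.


forward: COMPATIBLE []; decoded: {"extras": {"a": -2.5, "src": -0.5}, "contact": null, "verified": false, "primary": true, "factor": 0.25, "phone": "delta", "score": -0.5}

in Order below, arrows point writer -> reader
forward analysis of Order with v1 as reader and v2 as writer:
  writer required, map<string, float32> -> map<string, float32>: reader extras maps from writer extras
  writer optional, Audit -> Audit: reader contact maps from writer contact
  writer optional, bool -> bool: reader verified maps from writer verified
  writer optional, bool -> bool: reader primary maps from writer primary
  writer required, float64 -> float64: reader factor maps from writer factor
  writer required, string -> string: reader phone maps from writer phone
  writer required, float32 -> float32: reader score maps from writer score
  writer required, int64 -> int64: reader contact.attempts maps from writer contact.attempts
  writer optional, float32 -> float32: reader contact.rating maps from writer contact.rating
  contact.zip (writer side), unknown to reader
  nothing fires on Order: forward is COMPATIBLE
decoding the Order value with the v2 reader:
  extras := {"a": -2.5, "src": -0.5}
  contact := null (not supplied -> null)
  verified := false
  primary := true
  factor := 0.25
  phone := "delta"
  score := -0.5
  => decoded: {"extras": {"a": -2.5, "src": -0.5}, "contact": null, "verified": false, "primary": true, "factor": 0.25, "phone": "delta", "score": -0.5}
the rest of the Order diff is inert for this question:
  field attempts in record Audit: optional changed to required -> fires only in the backward direction of Order, which is not asked here
  added field zip to record Audit: required int32, tag 13 (in v2 it sits immediately before attempts) -> fires only in the backward direction of Order, which is not asked here
  field factor in record Order: optional changed to required -> fires only in the backward direction of Order, which is not asked here


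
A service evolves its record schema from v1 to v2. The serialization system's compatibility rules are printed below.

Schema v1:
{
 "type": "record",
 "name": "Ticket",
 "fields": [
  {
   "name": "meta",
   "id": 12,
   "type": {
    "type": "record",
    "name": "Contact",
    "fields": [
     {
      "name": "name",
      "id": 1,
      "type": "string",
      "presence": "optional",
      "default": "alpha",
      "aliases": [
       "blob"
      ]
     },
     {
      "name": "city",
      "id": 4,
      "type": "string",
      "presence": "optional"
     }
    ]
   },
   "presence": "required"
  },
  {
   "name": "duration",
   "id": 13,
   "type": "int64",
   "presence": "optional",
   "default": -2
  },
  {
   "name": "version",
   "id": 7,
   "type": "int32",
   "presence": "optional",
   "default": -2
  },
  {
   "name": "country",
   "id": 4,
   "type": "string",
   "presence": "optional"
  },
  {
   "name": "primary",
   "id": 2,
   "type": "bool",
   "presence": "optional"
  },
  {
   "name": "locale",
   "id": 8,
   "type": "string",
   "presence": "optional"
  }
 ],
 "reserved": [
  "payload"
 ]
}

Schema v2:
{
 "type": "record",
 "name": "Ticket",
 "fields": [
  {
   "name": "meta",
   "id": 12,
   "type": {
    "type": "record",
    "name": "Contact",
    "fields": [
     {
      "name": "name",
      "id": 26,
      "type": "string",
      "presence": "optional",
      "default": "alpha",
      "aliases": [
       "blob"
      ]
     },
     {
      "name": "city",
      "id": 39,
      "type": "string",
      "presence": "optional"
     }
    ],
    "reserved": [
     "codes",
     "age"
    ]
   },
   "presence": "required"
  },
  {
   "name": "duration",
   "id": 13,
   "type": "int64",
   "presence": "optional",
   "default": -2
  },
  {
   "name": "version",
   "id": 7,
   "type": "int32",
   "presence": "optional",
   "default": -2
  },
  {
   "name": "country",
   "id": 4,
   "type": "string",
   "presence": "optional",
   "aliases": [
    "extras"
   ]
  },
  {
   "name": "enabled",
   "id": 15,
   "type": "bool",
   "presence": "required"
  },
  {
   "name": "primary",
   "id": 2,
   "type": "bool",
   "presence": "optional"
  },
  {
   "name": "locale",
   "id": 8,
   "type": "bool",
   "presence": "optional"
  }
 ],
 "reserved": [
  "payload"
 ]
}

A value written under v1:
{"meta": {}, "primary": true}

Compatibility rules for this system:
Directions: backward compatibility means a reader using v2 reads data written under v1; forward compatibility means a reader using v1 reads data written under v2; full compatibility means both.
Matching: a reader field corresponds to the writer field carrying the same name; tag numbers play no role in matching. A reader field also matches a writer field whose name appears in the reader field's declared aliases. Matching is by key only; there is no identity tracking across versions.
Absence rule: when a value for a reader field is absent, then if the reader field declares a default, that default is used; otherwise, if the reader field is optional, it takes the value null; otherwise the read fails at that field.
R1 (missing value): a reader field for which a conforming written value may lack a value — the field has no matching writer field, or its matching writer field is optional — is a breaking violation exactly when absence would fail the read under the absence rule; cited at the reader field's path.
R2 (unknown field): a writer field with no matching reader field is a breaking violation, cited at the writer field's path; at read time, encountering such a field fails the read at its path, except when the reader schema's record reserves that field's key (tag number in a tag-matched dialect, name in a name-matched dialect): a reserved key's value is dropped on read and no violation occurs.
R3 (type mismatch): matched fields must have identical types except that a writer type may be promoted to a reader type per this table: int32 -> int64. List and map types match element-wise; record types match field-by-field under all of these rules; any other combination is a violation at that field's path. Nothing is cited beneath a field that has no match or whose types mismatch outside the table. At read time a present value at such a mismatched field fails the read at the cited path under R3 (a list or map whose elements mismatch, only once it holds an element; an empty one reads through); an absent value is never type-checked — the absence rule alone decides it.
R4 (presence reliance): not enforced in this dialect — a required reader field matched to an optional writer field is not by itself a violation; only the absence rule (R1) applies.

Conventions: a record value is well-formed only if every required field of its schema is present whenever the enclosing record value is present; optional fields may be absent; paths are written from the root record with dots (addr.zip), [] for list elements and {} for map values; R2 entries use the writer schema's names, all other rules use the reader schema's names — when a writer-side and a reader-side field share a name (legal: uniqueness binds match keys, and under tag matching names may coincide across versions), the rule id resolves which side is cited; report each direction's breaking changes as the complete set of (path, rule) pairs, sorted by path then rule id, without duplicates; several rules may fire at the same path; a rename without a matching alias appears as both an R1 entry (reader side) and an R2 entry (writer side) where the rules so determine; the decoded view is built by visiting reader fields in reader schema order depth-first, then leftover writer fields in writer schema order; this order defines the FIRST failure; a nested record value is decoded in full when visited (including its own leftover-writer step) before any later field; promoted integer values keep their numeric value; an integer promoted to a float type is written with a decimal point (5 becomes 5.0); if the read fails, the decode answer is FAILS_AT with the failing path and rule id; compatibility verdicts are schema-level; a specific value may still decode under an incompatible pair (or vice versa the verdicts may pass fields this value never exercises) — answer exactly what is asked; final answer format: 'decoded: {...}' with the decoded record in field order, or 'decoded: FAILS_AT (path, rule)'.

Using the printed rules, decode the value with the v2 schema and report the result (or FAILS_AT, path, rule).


decoded: FAILS_AT (enabled, R1)

the writer's type comes first in each Ticket pair
migrating the Ticket value to v2:
  meta.name := "alpha" (no value, default fills)
  meta.city := null (not supplied -> null)
  duration := -2 (no value, default fills)
  version := -2 (no value, default fills)
  country := null (not supplied -> null)
  read fails at enabled under R1 (no fill)
  => FAILS_AT (enabled, R1)
ruling out the remaining Ticket differences:
  field locale in record Ticket: type string changed to bool -> a verdict-level change on Ticket — the shown value reads the same
  field name in record Contact: tag 1 changed to 26 -> no rule fires on it and the decoded Ticket view is identical with or without it
  field city in record Contact: tag 4 changed to 39 -> no rule fires on it and the decoded Ticket view is identical with or without it


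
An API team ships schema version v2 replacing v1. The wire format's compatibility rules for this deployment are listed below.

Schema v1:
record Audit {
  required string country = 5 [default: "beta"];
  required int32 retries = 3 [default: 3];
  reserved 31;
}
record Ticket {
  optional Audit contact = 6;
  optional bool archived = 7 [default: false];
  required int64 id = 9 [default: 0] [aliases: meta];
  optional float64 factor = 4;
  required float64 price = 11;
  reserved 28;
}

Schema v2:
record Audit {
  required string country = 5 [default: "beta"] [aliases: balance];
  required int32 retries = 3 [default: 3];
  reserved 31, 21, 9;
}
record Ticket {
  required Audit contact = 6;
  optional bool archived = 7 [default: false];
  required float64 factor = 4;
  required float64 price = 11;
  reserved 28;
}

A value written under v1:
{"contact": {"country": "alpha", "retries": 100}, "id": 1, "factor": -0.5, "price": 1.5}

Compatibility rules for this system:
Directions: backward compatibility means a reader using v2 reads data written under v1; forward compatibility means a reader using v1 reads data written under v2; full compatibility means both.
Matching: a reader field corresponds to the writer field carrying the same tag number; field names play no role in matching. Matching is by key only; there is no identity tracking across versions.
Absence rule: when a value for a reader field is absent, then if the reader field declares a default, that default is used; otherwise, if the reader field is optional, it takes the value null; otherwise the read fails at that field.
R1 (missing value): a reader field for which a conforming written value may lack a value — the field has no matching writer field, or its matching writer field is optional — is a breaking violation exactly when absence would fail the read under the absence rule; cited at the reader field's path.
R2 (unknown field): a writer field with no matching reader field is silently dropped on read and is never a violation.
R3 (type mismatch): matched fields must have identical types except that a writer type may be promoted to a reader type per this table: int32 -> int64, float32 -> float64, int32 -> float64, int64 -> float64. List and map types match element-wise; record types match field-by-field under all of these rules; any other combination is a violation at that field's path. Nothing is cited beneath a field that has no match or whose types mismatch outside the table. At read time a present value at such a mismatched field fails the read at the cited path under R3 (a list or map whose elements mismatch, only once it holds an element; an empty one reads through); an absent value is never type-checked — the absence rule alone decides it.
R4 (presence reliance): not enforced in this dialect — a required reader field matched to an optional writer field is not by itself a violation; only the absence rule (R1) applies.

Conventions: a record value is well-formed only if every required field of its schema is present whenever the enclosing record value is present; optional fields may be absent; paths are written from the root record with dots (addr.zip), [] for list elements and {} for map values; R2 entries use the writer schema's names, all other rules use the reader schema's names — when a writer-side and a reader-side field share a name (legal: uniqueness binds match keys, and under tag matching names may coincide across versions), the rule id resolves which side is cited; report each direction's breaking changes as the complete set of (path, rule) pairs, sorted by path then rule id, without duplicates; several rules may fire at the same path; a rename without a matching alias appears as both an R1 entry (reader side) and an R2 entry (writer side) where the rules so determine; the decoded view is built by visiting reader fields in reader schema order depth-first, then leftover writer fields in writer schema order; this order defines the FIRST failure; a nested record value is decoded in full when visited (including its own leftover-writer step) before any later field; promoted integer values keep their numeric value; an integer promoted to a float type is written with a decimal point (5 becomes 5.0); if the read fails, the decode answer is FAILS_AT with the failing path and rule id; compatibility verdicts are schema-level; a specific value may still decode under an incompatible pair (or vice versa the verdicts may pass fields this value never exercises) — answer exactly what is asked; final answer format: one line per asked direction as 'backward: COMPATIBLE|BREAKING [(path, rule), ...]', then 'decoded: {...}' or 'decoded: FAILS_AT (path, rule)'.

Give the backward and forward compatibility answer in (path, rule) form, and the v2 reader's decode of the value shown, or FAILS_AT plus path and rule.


backward: BREAKING [(contact, R1), (factor, R1)]; forward: COMPATIBLE []; decoded: {"contact": {"country": "alpha", "retries": 100}, "archived": false, "factor": -0.5, "price": 1.5}

the writer's type comes first in each Ticket pair
checking backward for Ticket: reader v2 against writer v1:
  contact: Audit -> Audit, writer optional; from contact
  archived: bool -> bool, writer optional; from archived
  factor: float64 -> float64, writer optional; from factor
  price: float64 -> float64, writer required; from price
  writer id: unknown to reader
  contact.country: string -> string, writer required; from contact.country
  contact.retries: int32 -> int32, writer required; from contact.retries
  rule R1 violated at contact
  rule R1 violated at factor
  backward on Ticket therefore BREAKING (2)
checking forward for Ticket: reader v1 against writer v2:
  contact: Audit -> Audit, writer required; from contact
  archived: bool -> bool, writer optional; from archived
  id has no writer counterpart
  factor: float64 -> float64, writer required; from factor
  price: float64 -> float64, writer required; from price
  contact.country: string -> string, writer required; from contact.country
  contact.retries: int32 -> int32, writer required; from contact.retries
  => no violations; forward on Ticket: COMPATIBLE
decoding the Ticket value with the v2 reader:
  contact.country := "alpha"
  contact.retries := 100
  archived := false (no value, default fills)
  factor := -0.5
  price := 1.5
  writer id: unmatched, discarded
  => decoded: {"contact": {"country": "alpha", "retries": 100}, "archived": false, "factor": -0.5, "price": 1.5}


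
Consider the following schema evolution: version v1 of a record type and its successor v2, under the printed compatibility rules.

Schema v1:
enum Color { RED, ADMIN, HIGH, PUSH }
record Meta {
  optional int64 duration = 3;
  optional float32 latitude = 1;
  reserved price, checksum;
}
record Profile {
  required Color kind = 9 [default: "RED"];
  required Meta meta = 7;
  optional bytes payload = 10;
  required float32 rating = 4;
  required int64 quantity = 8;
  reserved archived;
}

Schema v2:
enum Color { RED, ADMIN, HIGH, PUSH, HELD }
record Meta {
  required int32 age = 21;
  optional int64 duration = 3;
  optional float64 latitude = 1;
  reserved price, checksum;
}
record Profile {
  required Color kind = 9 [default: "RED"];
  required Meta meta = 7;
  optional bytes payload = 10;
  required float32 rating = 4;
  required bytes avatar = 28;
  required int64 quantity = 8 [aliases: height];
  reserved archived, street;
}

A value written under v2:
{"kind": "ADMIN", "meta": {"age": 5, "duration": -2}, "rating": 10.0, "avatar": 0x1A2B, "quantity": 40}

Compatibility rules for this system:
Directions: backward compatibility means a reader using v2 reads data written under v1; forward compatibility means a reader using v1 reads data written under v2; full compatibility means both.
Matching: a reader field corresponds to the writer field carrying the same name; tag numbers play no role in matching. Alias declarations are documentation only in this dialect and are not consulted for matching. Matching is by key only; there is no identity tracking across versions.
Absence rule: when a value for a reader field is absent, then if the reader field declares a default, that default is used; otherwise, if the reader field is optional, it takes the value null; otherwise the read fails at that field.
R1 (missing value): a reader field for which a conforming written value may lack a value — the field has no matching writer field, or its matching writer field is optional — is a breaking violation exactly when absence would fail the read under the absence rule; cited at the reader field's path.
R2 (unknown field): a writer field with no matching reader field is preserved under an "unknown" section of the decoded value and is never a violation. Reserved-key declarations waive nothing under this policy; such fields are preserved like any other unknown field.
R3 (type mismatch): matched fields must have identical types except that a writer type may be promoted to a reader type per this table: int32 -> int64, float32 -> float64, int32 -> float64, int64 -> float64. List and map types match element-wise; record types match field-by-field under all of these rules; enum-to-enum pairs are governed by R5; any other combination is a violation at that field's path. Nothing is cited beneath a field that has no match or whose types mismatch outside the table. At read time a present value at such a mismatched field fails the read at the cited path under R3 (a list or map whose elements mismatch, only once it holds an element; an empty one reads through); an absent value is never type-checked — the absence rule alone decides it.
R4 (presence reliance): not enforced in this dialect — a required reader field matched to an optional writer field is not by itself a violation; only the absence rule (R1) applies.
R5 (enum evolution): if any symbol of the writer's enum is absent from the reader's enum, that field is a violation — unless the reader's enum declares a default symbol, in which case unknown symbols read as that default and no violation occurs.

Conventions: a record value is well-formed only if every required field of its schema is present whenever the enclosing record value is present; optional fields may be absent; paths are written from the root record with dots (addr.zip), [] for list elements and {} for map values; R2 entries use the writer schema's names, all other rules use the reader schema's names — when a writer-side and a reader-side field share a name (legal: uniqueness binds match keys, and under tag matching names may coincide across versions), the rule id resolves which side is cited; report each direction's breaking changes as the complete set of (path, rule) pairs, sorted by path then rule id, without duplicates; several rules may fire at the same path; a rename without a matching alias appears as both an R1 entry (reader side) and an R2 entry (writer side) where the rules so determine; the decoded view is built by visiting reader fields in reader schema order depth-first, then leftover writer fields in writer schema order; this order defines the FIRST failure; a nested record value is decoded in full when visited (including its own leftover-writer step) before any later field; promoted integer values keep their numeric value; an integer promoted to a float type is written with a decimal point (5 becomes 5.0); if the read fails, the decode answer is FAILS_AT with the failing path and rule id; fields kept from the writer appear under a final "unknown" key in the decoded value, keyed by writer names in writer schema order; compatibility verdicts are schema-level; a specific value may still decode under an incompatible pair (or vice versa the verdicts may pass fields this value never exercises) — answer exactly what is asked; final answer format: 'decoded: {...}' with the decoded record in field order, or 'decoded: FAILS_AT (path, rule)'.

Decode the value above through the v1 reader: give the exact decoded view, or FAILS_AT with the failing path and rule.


in Profile below, arrows point writer -> reader
decode walk for Profile under reader schema v1:
  kind := "ADMIN"
  meta.duration := -2
  meta.latitude := null (absent, optional -> null)
  writer meta.age: kept under "unknown"
  payload := null (absent, optional -> null)
  rating := 10.0
  quantity := 40
  writer avatar: kept under "unknown"
  => decoded: {"kind": "ADMIN", "meta": {"duration": -2, "latitude": null, "unknown": {"age": 5}}, "payload": null, "rating": 10.0, "quantity": 40, "unknown": {"avatar": 0x1A2B}}
the rest of the Profile diff is inert for this question:
  enum Color (field kind in record Profile): symbol HELD added -> matters for Profile compatibility verdicts, not for this value's decode
  field latitude in record Meta: type float32 changed to float64 -> matters for Profile compatibility verdicts, not for this value's decode

decoded: {"kind": "ADMIN", "meta": {"duration": -2, "latitude": null, "unknown": {"age": 5}}, "payload": null, "rating": 10.0, "quantity": 40, "unknown": {"avatar": 0x1A2B}}


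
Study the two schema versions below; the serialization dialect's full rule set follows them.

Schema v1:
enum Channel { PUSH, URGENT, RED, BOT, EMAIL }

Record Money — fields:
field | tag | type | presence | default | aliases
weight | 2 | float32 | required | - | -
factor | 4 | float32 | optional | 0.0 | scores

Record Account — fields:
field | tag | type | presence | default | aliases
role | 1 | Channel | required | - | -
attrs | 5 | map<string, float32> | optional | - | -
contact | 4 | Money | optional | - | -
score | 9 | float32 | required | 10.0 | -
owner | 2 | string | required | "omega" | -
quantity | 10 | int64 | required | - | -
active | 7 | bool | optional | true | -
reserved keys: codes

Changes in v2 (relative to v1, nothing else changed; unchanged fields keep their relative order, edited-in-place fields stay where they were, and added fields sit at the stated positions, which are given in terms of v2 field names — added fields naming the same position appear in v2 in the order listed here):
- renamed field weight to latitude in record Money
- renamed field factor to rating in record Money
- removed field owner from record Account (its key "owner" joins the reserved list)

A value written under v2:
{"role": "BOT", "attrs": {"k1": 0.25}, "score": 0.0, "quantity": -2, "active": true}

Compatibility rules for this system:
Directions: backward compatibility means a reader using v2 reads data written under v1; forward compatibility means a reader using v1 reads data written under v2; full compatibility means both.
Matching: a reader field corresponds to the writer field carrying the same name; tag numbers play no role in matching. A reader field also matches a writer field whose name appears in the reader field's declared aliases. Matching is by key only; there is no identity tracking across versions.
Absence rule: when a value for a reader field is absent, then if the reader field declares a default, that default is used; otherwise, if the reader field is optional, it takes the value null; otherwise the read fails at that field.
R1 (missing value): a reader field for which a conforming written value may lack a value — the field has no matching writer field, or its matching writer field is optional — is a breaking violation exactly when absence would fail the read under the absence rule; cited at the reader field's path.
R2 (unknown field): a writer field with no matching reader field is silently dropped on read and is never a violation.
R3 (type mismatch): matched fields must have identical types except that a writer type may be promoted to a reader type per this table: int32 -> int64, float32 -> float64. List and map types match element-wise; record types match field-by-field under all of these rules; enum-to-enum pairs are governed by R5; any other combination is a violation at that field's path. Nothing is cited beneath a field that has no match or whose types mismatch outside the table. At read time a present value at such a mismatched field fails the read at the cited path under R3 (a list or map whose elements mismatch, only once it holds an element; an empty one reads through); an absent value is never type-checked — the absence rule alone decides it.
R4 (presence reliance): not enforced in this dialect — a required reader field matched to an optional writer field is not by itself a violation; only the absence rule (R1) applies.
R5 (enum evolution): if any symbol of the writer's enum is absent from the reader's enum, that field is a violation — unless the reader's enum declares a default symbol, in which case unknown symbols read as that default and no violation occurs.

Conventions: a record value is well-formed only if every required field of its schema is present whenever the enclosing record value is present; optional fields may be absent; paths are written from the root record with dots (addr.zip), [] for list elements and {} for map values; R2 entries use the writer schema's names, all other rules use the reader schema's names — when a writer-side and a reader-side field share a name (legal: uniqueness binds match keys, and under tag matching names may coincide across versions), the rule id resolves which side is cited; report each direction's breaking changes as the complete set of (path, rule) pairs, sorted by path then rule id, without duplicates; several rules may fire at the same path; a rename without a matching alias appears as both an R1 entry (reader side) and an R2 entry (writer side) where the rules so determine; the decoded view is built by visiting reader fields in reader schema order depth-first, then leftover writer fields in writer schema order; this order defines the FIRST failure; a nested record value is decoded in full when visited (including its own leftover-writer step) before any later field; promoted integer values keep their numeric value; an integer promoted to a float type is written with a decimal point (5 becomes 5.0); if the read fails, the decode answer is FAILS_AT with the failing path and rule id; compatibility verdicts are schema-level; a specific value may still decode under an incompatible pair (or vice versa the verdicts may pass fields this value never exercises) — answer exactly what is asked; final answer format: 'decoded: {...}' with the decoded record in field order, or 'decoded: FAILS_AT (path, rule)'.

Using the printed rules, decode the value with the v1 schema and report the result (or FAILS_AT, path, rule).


decoded: {"role": "BOT", "attrs": {"k1": 0.25}, "contact": null, "score": 0.0, "owner": "omega", "quantity": -2, "active": true}

in Account below, arrows point writer -> reader
decode (reader v1):
  role := "BOT"
  attrs := {"k1": 0.25}
  contact := null (absent, optional -> null)
  score := 0.0
  owner := "omega" (absent -> default)
  quantity := -2
  active := true
  => decoded: {"role": "BOT", "attrs": {"k1": 0.25}, "contact": null, "score": 0.0, "owner": "omega", "quantity": -2, "active": true}
ruling out the remaining Account differences:
  renamed field weight to latitude in record Money -> schema-level compatibility only; this Account value's decode is unchanged
  renamed field factor to rating in record Money -> triggers nothing under the printed rules; the Account answer is the same either way
  removed field owner from record Account (its key "owner" joins the reserved list) -> triggers nothing under the printed rules; the Account answer is the same either way


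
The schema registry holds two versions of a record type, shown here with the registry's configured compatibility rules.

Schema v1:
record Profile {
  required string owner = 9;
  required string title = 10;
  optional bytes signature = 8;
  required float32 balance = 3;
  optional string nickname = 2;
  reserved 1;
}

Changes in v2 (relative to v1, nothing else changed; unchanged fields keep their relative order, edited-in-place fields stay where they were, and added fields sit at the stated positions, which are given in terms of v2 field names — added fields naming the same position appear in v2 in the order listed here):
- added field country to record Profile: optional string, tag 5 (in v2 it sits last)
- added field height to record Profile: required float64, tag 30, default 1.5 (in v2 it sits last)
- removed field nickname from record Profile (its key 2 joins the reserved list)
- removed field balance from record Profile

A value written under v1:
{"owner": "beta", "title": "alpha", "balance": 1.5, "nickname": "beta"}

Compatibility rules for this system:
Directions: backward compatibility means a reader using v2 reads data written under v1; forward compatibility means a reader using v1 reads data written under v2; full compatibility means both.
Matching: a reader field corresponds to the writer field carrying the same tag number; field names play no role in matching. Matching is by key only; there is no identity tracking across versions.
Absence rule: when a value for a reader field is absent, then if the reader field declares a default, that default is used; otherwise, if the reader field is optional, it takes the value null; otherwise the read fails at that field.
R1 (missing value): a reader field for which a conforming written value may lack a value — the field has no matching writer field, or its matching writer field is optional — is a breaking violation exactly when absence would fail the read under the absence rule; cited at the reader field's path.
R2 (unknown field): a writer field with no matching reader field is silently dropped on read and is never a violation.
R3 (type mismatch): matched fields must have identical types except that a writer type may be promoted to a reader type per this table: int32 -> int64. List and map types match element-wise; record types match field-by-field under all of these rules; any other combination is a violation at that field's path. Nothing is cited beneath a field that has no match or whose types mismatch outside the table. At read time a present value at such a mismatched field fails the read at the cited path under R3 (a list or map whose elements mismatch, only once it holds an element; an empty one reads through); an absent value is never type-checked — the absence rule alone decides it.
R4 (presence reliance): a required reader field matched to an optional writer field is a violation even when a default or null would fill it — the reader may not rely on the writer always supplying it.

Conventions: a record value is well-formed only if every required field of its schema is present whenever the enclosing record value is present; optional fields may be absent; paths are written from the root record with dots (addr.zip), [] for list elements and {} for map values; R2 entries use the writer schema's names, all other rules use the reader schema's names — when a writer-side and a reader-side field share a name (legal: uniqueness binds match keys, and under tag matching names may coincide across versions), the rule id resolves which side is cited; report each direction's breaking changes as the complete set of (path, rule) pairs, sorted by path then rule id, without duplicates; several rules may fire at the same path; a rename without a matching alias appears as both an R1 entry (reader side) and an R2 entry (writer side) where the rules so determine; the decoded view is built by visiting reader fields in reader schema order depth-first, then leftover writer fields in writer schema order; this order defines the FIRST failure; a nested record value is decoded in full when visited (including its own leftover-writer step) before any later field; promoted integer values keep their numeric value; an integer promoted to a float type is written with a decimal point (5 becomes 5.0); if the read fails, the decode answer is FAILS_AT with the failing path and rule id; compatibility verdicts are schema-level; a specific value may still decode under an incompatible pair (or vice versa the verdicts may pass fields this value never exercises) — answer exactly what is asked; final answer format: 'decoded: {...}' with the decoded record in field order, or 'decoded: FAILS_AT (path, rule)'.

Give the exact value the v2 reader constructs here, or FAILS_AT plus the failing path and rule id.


decoded: {"owner": "beta", "title": "alpha", "signature": null, "country": null, "height": 1.5}

the writer's type comes first in each Profile pair
migrating the Profile value to v2:
  owner := "beta"
  title := "alpha"
  signature := null (absent, optional -> null)
  country := null (absent, optional -> null)
  height := 1.5 (absent -> default)
  writer balance: unknown -> dropped
  writer nickname: unknown -> dropped
  => decoded: {"owner": "beta", "title": "alpha", "signature": null, "country": null, "height": 1.5}


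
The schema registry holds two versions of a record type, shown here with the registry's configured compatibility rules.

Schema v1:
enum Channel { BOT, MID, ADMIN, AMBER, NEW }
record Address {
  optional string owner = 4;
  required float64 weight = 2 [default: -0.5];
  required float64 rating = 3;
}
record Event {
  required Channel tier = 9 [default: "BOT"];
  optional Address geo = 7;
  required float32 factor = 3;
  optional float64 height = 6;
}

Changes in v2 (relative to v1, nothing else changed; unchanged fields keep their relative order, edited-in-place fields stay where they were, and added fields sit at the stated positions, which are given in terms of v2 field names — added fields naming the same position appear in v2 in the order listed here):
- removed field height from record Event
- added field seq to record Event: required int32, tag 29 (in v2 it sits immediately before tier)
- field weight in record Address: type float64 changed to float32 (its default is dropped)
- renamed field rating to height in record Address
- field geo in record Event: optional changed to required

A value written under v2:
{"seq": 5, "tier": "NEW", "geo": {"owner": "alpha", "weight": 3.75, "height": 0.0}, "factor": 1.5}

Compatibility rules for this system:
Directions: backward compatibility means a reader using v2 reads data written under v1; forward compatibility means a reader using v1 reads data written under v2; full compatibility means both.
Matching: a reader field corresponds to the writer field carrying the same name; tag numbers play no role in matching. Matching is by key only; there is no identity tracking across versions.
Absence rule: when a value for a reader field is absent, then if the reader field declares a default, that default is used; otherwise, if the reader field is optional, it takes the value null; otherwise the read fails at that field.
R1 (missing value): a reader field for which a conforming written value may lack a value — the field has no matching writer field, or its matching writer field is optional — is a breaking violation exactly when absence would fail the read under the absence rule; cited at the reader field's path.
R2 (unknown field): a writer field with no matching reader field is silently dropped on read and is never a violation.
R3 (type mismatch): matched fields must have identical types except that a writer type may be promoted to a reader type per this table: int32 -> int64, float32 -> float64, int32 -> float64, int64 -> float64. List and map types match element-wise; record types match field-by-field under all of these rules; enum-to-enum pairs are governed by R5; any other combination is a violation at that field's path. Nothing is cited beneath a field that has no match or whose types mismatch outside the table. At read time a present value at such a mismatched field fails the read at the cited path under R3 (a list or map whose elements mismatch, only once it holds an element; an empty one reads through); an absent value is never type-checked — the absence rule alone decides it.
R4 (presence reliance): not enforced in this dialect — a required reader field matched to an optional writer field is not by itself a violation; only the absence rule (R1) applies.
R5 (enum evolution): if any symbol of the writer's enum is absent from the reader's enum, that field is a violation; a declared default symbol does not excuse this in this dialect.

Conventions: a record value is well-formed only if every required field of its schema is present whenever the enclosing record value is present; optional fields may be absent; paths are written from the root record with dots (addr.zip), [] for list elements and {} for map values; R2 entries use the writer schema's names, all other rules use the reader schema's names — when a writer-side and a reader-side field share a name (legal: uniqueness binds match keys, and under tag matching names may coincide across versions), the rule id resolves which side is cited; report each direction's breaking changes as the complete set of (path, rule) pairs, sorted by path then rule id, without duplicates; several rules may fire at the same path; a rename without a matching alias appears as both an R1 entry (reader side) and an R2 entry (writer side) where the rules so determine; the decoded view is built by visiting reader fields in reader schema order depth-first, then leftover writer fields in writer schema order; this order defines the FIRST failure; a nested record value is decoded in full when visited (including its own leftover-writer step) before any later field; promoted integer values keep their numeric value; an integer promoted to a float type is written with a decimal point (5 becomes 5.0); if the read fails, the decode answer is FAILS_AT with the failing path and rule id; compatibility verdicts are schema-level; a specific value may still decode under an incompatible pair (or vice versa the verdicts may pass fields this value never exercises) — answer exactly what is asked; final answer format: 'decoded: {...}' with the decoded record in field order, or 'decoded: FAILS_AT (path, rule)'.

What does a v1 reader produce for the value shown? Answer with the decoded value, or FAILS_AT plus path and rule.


decoded: FAILS_AT (geo.rating, R1)

in Event below, arrows point writer -> reader
decode (reader v1):
  tier := "NEW"
  geo.owner := "alpha"
  geo.weight := 3.75 (float32 -> float64)
  read fails at geo.rating under R1 (no fill)
  => FAILS_AT (geo.rating, R1)
checking off the Event differences that do not matter here:
  removed field height from record Event -> inert under this dialect — no rule fires on Event and the result does not move
  added field seq to record Event: required int32, tag 29 (in v2 it sits immediately before tier) -> shifts the Event verdicts, not this decode
  field weight in record Address: type float64 changed to float32 (its default is dropped) -> shifts the Event verdicts, not this decode
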